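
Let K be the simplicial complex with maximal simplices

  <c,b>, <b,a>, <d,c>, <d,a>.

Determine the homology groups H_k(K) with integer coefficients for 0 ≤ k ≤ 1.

H_0 ≅ Z,  H_1 ≅ Z.

We work with the vertex ordering a < b < c < d. The simplices of K, each written with vertices in increasing order, are:

  0-simplices (4): a, b, c, d
  1-simplices (4): ab, ad, bc, cd

giving chain groups C_0 ≅ Z^4, C_1 ≅ Z^4.

Boundary ∂_1: C_1 → C_0 sends each edge [p,q] (with p < q) to q − p.
As a 4×4 matrix over Z this has rank 3, with invariant factors (1,1,1).

Reading off H_k = ker ∂_k / im ∂_{k+1}:

  H_0: rank C_0 − rank ∂_1 = 4 − 3 = 1, and the invariant factors of ∂_1 are all 1, so H_0 ≅ Z.
  H_1: rank ker ∂_1 − rank ∂_2 = (4 − 3) − 0 = 1, and there is no ∂_2, so H_1 ≅ Z.

(K is a triangulation of the circle S^1.)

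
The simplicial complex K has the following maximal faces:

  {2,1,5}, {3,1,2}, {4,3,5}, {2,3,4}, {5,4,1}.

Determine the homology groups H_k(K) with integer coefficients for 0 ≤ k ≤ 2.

H_0 ≅ Z,  H_1 ≅ Z,  H_2 = 0.

K has 5 vertices, 10 edges, 5 triangles.
rank ∂_0 = 0, rank ∂_1 = 4 ⇒ b_0 = 5 − 0 − 4 = 1; all invariant factors of ∂_1 are 1 so no torsion. So H_0 ≅ Z.
rank ∂_1 = 4, rank ∂_2 = 5 ⇒ b_1 = 10 − 4 − 5 = 1; all invariant factors of ∂_2 are 1 so no torsion. So H_1 ≅ Z.
rank ∂_2 = 5, rank ∂_3 = 0 ⇒ b_2 = 5 − 5 − 0 = 0. So H_2 ≅ 0.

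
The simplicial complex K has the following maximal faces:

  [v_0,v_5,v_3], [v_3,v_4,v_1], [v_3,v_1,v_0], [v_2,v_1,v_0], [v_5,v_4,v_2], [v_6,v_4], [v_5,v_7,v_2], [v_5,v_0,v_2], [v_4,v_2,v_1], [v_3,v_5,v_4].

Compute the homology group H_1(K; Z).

H_1 = 0.

Order the vertices as v_0 < v_1 < v_2 < v_3 < v_4 < v_5 < v_6 < v_7. Listing each simplex with vertices in this order, K has dimension 2 with simplices:

  0-simplices (8): [v_0], [v_1], [v_2], [v_3], [v_4], [v_5], [v_6], [v_7]
  1-simplices (15): (15 of them)
  2-simplices (9): [v_0,v_1,v_2], [v_0,v_1,v_3], [v_0,v_2,v_5], [v_0,v_3,v_5], [v_1,v_2,v_4], [v_1,v_3,v_4], [v_2,v_4,v_5], [v_2,v_5,v_7], [v_3,v_4,v_5]

so the chain groups are C_0 ≅ Z^8, C_1 ≅ Z^15, C_2 ≅ Z^9.

The boundary map ∂_1: C_1 → C_0 maps an edge to its endpoints' difference, ∂[p,q] = q − p.
This gives a 8×15 integer matrix of rank 7; reducing to Smith normal form yields diagonal entries (1,1,1,1,1,1,1).

The boundary map ∂_2: C_2 → C_1 acts by ∂[p,q,r] = [q,r] − [p,r] + [p,q]. For instance
  ∂[v_0,v_1,v_2] = [v_1,v_2] − [v_0,v_2] + [v_0,v_1],
  ∂[v_0,v_3,v_5] = [v_3,v_5] − [v_0,v_5] + [v_0,v_3].
As a 15×9 matrix over Z this has rank 8, with invariant factors (1,1,1,1,1,1,1,1).

Now H_k = ker ∂_k / im ∂_{k+1}, so:

  H_1: rank ker ∂_1 − rank ∂_2 = (15 − 7) − 8 = 0, and the invariant factors of ∂_2 are all 1, so H_1 ≅ 0.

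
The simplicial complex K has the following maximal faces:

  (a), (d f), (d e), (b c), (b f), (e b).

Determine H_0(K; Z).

Take the total order a < b < c < d < e < f on the vertex set. Then K (dimension 1) consists of the simplices:

  0-simplices (6): a, b, c, d, e, f
  1-simplices (5): bc, be, bf, de, df

giving chain groups C_0 ≅ Z^6, C_1 ≅ Z^5.

Boundary ∂_1: C_1 → C_0 sends each edge [p,q] (with p < q) to q − p. For instance
  ∂df = f − d.
As a 6×5 matrix over Z this has rank 4, with invariant factors (1,1,1,1).

Computing H_k = (kernel of ∂_k) / (image of ∂_{k+1}):

  H_0: rank C_0 − rank ∂_1 = 6 − 4 = 2, and the invariant factors of ∂_1 are all 1, so H_0 ≅ Z^2.

H_0 = Z^2.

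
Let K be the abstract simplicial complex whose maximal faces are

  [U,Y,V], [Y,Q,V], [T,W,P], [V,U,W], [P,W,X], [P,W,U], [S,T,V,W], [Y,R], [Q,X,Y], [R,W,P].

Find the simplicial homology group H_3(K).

H_3 = 0.

Take the total order P < Q < R < S < T < U < V < W < X < Y on the vertex set. Then K (dimension 3) consists of the simplices:

  0-simplices (10): P, Q, R, S, T, U, V, W, X, Y
  1-simplices (22): PR, PT, PU, PW, PX, QV, QX, QY, RW, RY, ST, SV, SW, TV, TW, UV, UW, UY, VW, VY, WX, XY
  2-simplices (12): PRW, PTW, PUW, PWX, QVY, QXY, STV, STW, SVW, TVW, UVW, UVY
  3-simplices (1): STVW

Hence C_0 ≅ Z^10, C_1 ≅ Z^22, C_2 ≅ Z^12, C_3 ≅ Z^1.

∂_1: C_1 → C_0 is given by ∂[p,q] = [q] − [p].
As a 10×22 matrix over Z this has rank 9, with invariant factors (1,1,1,1,1,1,1,1,1).

The boundary map ∂_2: C_2 → C_1 acts by ∂[p,q,r] = [q,r] − [p,r] + [p,q]. For instance
  ∂UVW = VW − UW + UV,
  ∂STW = TW − SW + ST.
As a 22×12 matrix over Z this has rank 11, with invariant factors (1,1,1,1,1,1,1,1,1,1,1).

The boundary map ∂_3: C_3 → C_2 sends each 3-simplex σ to the alternating sum Σ_i (−1)^i (σ with its i-th vertex removed). For instance
  ∂STVW = TVW − SVW + STW − STV.
The resulting 12×1 matrix has rank 1, and its Smith normal form has invariant factors (1).

Reading off H_k = ker ∂_k / im ∂_{k+1}:

  H_3: rank ker ∂_3 − rank ∂_4 = (1 − 1) − 0 = 0, and there is no ∂_4, so H_3 ≅ 0.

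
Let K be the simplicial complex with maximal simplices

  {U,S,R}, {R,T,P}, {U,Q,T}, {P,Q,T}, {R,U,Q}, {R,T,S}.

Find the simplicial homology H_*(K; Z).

Take the total order P < Q < R < S < T < U on the vertex set. Then K (dimension 2) consists of the simplices:

  0-simplices (6): P, Q, R, S, T, U
  1-simplices (12): PQ, PR, PT, QR, QT, QU, RS, RT, RU, ST, SU, TU
  2-simplices (6): PQT, PRT, QRU, QTU, RST, RSU

giving chain groups C_0 ≅ Z^6, C_1 ≅ Z^12, C_2 ≅ Z^6.

The boundary map ∂_1: C_1 → C_0 is given by ∂[p,q] = [q] − [p].
The resulting 6×12 matrix has rank 5, and its Smith normal form has invariant factors (1,1,1,1,1).

The boundary map ∂_2: C_2 → C_1 sends each 2-simplex [p,q,r] to [q,r] − [p,r] + [p,q]. For instance
  ∂QTU = TU − QU + QT,
  ∂QRU = RU − QU + QR.
This gives a 12×6 integer matrix of rank 6; reducing to Smith normal form yields diagonal entries (1,1,1,1,1,1).

From H_k ≅ ker(∂_k) / im(∂_{k+1}) we obtain:

  H_0: rank C_0 − rank ∂_1 = 6 − 5 = 1, and the invariant factors of ∂_1 are all 1, so H_0 ≅ Z.
  H_1: rank ker ∂_1 − rank ∂_2 = (12 − 5) − 6 = 1, and the invariant factors of ∂_2 are all 1, so H_1 ≅ Z.
  H_2: rank ker ∂_2 − rank ∂_3 = (6 − 6) − 0 = 0, and there is no ∂_3, so H_2 ≅ 0.

As a check, the Euler characteristic is 6 − 12 + 6 = 0, which agrees with 1 − 1 + 0 = 0.

H_0 ≅ Z,  H_1 ≅ Z,  H_2 = 0.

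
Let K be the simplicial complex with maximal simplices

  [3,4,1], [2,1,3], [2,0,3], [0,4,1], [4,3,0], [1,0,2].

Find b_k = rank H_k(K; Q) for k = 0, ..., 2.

Order the vertices as 0 < 1 < 2 < 3 < 4. Listing each simplex with vertices in this order, K has dimension 2 with simplices:

  0-simplices (5): [0], [1], [2], [3], [4]
  1-simplices (9): [0,1], [0,2], [0,3], [0,4], [1,2], [1,3], [1,4], [2,3], [3,4]
  2-simplices (6): [0,1,2], [0,1,4], [0,2,3], [0,3,4], [1,2,3], [1,3,4]

so the chain groups are C_0 ≅ Z^5, C_1 ≅ Z^9, C_2 ≅ Z^6.

∂_1: C_1 → C_0 maps an edge to its endpoints' difference, ∂[p,q] = q − p. For instance
  ∂[3,4] = [4] − [3].
This gives a 5×9 integer matrix of rank 4; reducing to Smith normal form yields diagonal entries (1,1,1,1).

Boundary ∂_2: C_2 → C_1 sends each 2-simplex [p,q,r] to [q,r] − [p,r] + [p,q]. For instance
  ∂[1,3,4] = [3,4] − [1,4] + [1,3],
  ∂[1,2,3] = [2,3] − [1,3] + [1,2].
The 9×6 boundary matrix has rank 5 and Smith normal form diag(1,1,1,1,1).

From H_k ≅ ker(∂_k) / im(∂_{k+1}) we obtain:

  H_0: rank C_0 − rank ∂_1 = 5 − 4 = 1, and the invariant factors of ∂_1 are all 1, so H_0 = Z.
  H_1: rank ker ∂_1 − rank ∂_2 = (9 − 4) − 5 = 0, and the invariant factors of ∂_2 are all 1, so H_1 = 0.
  H_2: rank ker ∂_2 − rank ∂_3 = (6 − 5) − 0 = 1, and there is no ∂_3, so H_2 = Z.

Hence the Betti numbers are b_0 = 1, b_1 = 0, b_2 = 1.

b_0 = 1, b_1 = 0, b_2 = 1.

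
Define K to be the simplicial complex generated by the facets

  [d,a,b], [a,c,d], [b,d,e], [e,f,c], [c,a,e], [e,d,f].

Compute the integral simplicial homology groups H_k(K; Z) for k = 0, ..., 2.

H_0 ≅ Z,  H_1 ≅ Z,  H_2 = 0.

K has 6 vertices, 12 edges, 6 triangles.
rank ∂_0 = 0, rank ∂_1 = 5 ⇒ b_0 = 6 − 0 − 5 = 1; all invariant factors of ∂_1 are 1 so no torsion. So H_0 = Z.
rank ∂_1 = 5, rank ∂_2 = 6 ⇒ b_1 = 12 − 5 − 6 = 1; all invariant factors of ∂_2 are 1 so no torsion. So H_1 = Z.
rank ∂_2 = 6, rank ∂_3 = 0 ⇒ b_2 = 6 − 6 − 0 = 0. So H_2 = 0.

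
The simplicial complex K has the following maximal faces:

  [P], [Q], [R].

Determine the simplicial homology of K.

Order the vertices as P < Q < R. Listing each simplex with vertices in this order, K has dimension 0 with simplices:

  0-simplices (3): P, Q, R

so the chain groups are C_0 ≅ Z^3.

Computing H_k = (kernel of ∂_k) / (image of ∂_{k+1}):

  H_0: rank C_0 − rank ∂_1 = 3 − 0 = 3, and there is no ∂_1, so H_0 ≅ Z^3.

H_0 = Z^3.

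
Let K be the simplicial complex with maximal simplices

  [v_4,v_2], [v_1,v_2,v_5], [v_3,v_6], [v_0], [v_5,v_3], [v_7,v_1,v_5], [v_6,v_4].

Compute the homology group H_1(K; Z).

H_1 ≅ Z.

Order the vertices as v_0 < v_1 < v_2 < v_3 < v_4 < v_5 < v_6 < v_7. Listing each simplex with vertices in this order, K has dimension 2 with simplices:

  0-simplices (8): [v_0], [v_1], [v_2], [v_3], [v_4], [v_5], [v_6], [v_7]
  1-simplices (9): [v_1,v_2], [v_1,v_5], [v_1,v_7], [v_2,v_4], [v_2,v_5], [v_3,v_5], [v_3,v_6], [v_4,v_6], [v_5,v_7]
  2-simplices (2): [v_1,v_2,v_5], [v_1,v_5,v_7]

so the chain groups are C_0 ≅ Z^8, C_1 ≅ Z^9, C_2 ≅ Z^2.

∂_1: C_1 → C_0 sends each edge [p,q] (with p < q) to q − p. For instance
  ∂[v_1,v_5] = [v_5] − [v_1].
The 8×9 boundary matrix has rank 6 and Smith normal form diag(1,1,1,1,1,1).

∂_2: C_2 → C_1 maps a triangle to the signed sum of its edges. For instance
  ∂[v_1,v_5,v_7] = [v_5,v_7] − [v_1,v_7] + [v_1,v_5],
  ∂[v_1,v_2,v_5] = [v_2,v_5] − [v_1,v_5] + [v_1,v_2].
The resulting 9×2 matrix has rank 2, and its Smith normal form has invariant factors (1,1).

Computing H_k = (kernel of ∂_k) / (image of ∂_{k+1}):

  H_1: rank ker ∂_1 − rank ∂_2 = (9 − 6) − 2 = 1, and the invariant factors of ∂_2 are all 1, so H_1 ≅ Z.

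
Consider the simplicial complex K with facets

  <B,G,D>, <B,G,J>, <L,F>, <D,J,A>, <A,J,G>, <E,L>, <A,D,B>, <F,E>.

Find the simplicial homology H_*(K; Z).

H_0 = Z^2,  H_1 = Z^2,  H_2 = 0.

Order the vertices as A < B < D < E < F < G < J < L. Listing each simplex with vertices in this order, K has dimension 2 with simplices:

  0-simplices (8): A, B, D, E, F, G, J, L
  1-simplices (13): AB, AD, AG, AJ, BD, BG, BJ, DG, DJ, EF, EL, FL, GJ
  2-simplices (5): ABD, ADJ, AGJ, BDG, BGJ

giving chain groups C_0 ≅ Z^8, C_1 ≅ Z^13, C_2 ≅ Z^5.

Boundary ∂_1: C_1 → C_0 sends each edge [p,q] (with p < q) to q − p.
The 8×13 boundary matrix has rank 6 and Smith normal form diag(1,1,1,1,1,1).

∂_2: C_2 → C_1 maps a triangle to the signed sum of its edges. For instance
  ∂ABD = BD − AD + AB,
  ∂BDG = DG − BG + BD.
The 13×5 boundary matrix has rank 5 and Smith normal form diag(1,1,1,1,1).

Computing H_k = (kernel of ∂_k) / (image of ∂_{k+1}):

  H_0: rank C_0 − rank ∂_1 = 8 − 6 = 2, and the invariant factors of ∂_1 are all 1, so H_0 ≅ Z^2.
  H_1: rank ker ∂_1 − rank ∂_2 = (13 − 6) − 5 = 2, and the invariant factors of ∂_2 are all 1, so H_1 ≅ Z^2.
  H_2: rank ker ∂_2 − rank ∂_3 = (5 − 5) − 0 = 0, and there is no ∂_3, so H_2 ≅ 0.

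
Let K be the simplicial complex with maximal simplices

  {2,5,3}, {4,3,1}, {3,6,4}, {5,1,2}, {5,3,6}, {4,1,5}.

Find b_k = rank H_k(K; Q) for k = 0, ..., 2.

b_0 = 1, b_1 = 1, b_2 = 0.

Order the vertices as 1 < 2 < 3 < 4 < 5 < 6. Listing each simplex with vertices in this order, K has dimension 2 with simplices:

  0-simplices (6): [1], [2], [3], [4], [5], [6]
  1-simplices (12): [1,2], [1,3], [1,4], [1,5], [2,3], [2,5], [3,4], [3,5], [3,6], [4,5], [4,6], [5,6]
  2-simplices (6): [1,2,5], [1,3,4], [1,4,5], [2,3,5], [3,4,6], [3,5,6]

so the chain groups are C_0 ≅ Z^6, C_1 ≅ Z^12, C_2 ≅ Z^6.

The boundary map ∂_1: C_1 → C_0 maps an edge to its endpoints' difference, ∂[p,q] = q − p. For instance
  ∂[4,6] = [6] − [4].
The resulting 6×12 matrix has rank 5, and its Smith normal form has invariant factors (1,1,1,1,1).

Boundary ∂_2: C_2 → C_1 maps a triangle to the signed sum of its edges. For instance
  ∂[3,5,6] = [5,6] − [3,6] + [3,5],
  ∂[3,4,6] = [4,6] − [3,6] + [3,4].
The resulting 12×6 matrix has rank 6, and its Smith normal form has invariant factors (1,1,1,1,1,1).

Computing H_k = (kernel of ∂_k) / (image of ∂_{k+1}):

  H_0: rank C_0 − rank ∂_1 = 6 − 5 = 1, and the invariant factors of ∂_1 are all 1, so H_0 ≅ Z.
  H_1: rank ker ∂_1 − rank ∂_2 = (12 − 5) − 6 = 1, and the invariant factors of ∂_2 are all 1, so H_1 ≅ Z.
  H_2: rank ker ∂_2 − rank ∂_3 = (6 − 6) − 0 = 0, and there is no ∂_3, so H_2 ≅ 0.

As a check, the Euler characteristic is 6 − 12 + 6 = 0, which agrees with 1 − 1 + 0 = 0.

Hence the Betti numbers are b_0 = 1, b_1 = 1, b_2 = 0.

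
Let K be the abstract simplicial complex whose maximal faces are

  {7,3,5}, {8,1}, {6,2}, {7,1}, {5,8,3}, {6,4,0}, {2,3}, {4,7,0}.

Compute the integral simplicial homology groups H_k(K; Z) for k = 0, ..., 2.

Fix the vertex order 0 < 1 < 2 < 3 < 4 < 5 < 6 < 7 < 8 and write every simplex with vertices in increasing order. Then dim K = 2 and the simplices of K are:

  0-simplices (9): [0], [1], [2], [3], [4], [5], [6], [7], [8]
  1-simplices (14): [0,4], [0,6], [0,7], [1,7], [1,8], [2,3], [2,6], [3,5], [3,7], [3,8], [4,6], [4,7], [5,7], [5,8]
  2-simplices (4): [0,4,6], [0,4,7], [3,5,7], [3,5,8]

Hence C_0 ≅ Z^9, C_1 ≅ Z^14, C_2 ≅ Z^4.

The boundary map ∂_1: C_1 → C_0 sends each edge [p,q] (with p < q) to q − p. For instance
  ∂[2,6] = [6] − [2].
The 9×14 boundary matrix has rank 8 and Smith normal form diag(1,1,1,1,1,1,1,1).

The boundary map ∂_2: C_2 → C_1 sends each 2-simplex [p,q,r] to [q,r] − [p,r] + [p,q]. For instance
  ∂[3,5,7] = [5,7] − [3,7] + [3,5],
  ∂[3,5,8] = [5,8] − [3,8] + [3,5].
The resulting 14×4 matrix has rank 4, and its Smith normal form has invariant factors (1,1,1,1).

Reading off H_k = ker ∂_k / im ∂_{k+1}:

  H_0: rank C_0 − rank ∂_1 = 9 − 8 = 1, and the invariant factors of ∂_1 are all 1, so H_0 = Z.
  H_1: rank ker ∂_1 − rank ∂_2 = (14 − 8) − 4 = 2, and the invariant factors of ∂_2 are all 1, so H_1 = Z^2.
  H_2: rank ker ∂_2 − rank ∂_3 = (4 − 4) − 0 = 0, and there is no ∂_3, so H_2 = 0.

H_0 ≅ Z,  H_1 ≅ Z^2,  H_2 = 0.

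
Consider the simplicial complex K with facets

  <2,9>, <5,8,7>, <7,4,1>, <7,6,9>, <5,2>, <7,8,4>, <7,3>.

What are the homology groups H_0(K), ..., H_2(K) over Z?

K has 9 vertices, 13 edges, 4 triangles.
rank ∂_0 = 0, rank ∂_1 = 8 ⇒ b_0 = 9 − 0 − 8 = 1; all invariant factors of ∂_1 are 1 so no torsion. So H_0 = Z.
rank ∂_1 = 8, rank ∂_2 = 4 ⇒ b_1 = 13 − 8 − 4 = 1; all invariant factors of ∂_2 are 1 so no torsion. So H_1 = Z.
rank ∂_2 = 4, rank ∂_3 = 0 ⇒ b_2 = 4 − 4 − 0 = 0. So H_2 = 0.

H_0 ≅ Z,  H_1 ≅ Z,  H_2 = 0.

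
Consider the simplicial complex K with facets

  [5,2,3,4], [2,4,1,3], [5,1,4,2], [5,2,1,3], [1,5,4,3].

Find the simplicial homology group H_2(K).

H_2 = 0.

Order the vertices as 1 < 2 < 3 < 4 < 5. Listing each simplex with vertices in this order, K has dimension 3 with simplices:

  0-simplices (5): [1], [2], [3], [4], [5]
  1-simplices (10): [1,2], [1,3], [1,4], [1,5], [2,3], [2,4], [2,5], [3,4], [3,5], [4,5]
  2-simplices (10): [1,2,3], [1,2,4], [1,2,5], [1,3,4], [1,3,5], [1,4,5], [2,3,4], [2,3,5], [2,4,5], [3,4,5]
  3-simplices (5): [1,2,3,4], [1,2,3,5], [1,2,4,5], [1,3,4,5], [2,3,4,5]

Hence C_0 ≅ Z^5, C_1 ≅ Z^10, C_2 ≅ Z^10, C_3 ≅ Z^5.

Boundary ∂_1: C_1 → C_0 sends each edge [p,q] (with p < q) to q − p. For instance
  ∂[4,5] = [5] − [4].
The resulting 5×10 matrix has rank 4, and its Smith normal form has invariant factors (1,1,1,1).

Boundary ∂_2: C_2 → C_1 sends each 2-simplex [p,q,r] to [q,r] − [p,r] + [p,q]. For instance
  ∂[1,2,5] = [2,5] − [1,5] + [1,2],
  ∂[2,4,5] = [4,5] − [2,5] + [2,4].
As a 10×10 matrix over Z this has rank 6, with invariant factors (1,1,1,1,1,1).

The boundary map ∂_3: C_3 → C_2 sends each 3-simplex σ to the alternating sum Σ_i (−1)^i (σ with its i-th vertex removed). For instance
  ∂[1,2,3,5] = [2,3,5] − [1,3,5] + [1,2,5] − [1,2,3],
  ∂[1,3,4,5] = [3,4,5] − [1,4,5] + [1,3,5] − [1,3,4].
As a 10×5 matrix over Z this has rank 4, with invariant factors (1,1,1,1).

Computing H_k = (kernel of ∂_k) / (image of ∂_{k+1}):

  H_2: rank ker ∂_2 − rank ∂_3 = (10 − 6) − 4 = 0, and the invariant factors of ∂_3 are all 1, so H_2 ≅ 0.

(K is a triangulation of the 3-sphere S^3.)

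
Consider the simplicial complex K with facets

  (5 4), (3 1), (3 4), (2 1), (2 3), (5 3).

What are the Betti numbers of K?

b_0 = 1, b_1 = 2.

Fix the vertex order 1 < 2 < 3 < 4 < 5 and write every simplex with vertices in increasing order. Then dim K = 1 and the simplices of K are:

  0-simplices (5): [1], [2], [3], [4], [5]
  1-simplices (6): [1,2], [1,3], [2,3], [3,4], [3,5], [4,5]

giving chain groups C_0 ≅ Z^5, C_1 ≅ Z^6.

∂_1: C_1 → C_0 is given by ∂[p,q] = [q] − [p]. For instance
  ∂[1,2] = [2] − [1].
As a 5×6 matrix over Z this has rank 4, with invariant factors (1,1,1,1).

From H_k ≅ ker(∂_k) / im(∂_{k+1}) we obtain:

  H_0: rank C_0 − rank ∂_1 = 5 − 4 = 1, and the invariant factors of ∂_1 are all 1, so H_0 ≅ Z.
  H_1: rank ker ∂_1 − rank ∂_2 = (6 − 4) − 0 = 2, and there is no ∂_2, so H_1 ≅ Z^2.

(K is a triangulation of a wedge of 2 circles.)

Hence the Betti numbers are b_0 = 1, b_1 = 2.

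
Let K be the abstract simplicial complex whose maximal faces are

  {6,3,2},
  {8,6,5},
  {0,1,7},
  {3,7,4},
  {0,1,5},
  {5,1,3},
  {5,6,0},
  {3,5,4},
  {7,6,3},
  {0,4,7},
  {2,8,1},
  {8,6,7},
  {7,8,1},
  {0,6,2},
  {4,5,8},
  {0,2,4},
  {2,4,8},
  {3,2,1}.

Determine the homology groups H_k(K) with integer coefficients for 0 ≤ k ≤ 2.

Fix the vertex order 0 < 1 < 2 < 3 < 4 < 5 < 6 < 7 < 8 and write every simplex with vertices in increasing order. Then dim K = 2 and the simplices of K are:

  0-simplices (9): [0], [1], [2], [3], [4], [5], [6], [7], [8]
  1-simplices (27): (27 of them)
  2-simplices (18): [0,1,5], [0,1,7], [0,2,4], [0,2,6], [0,4,7], [0,5,6], [1,2,3], [1,2,8], [1,3,5], [1,7,8], [2,3,6], [2,4,8], [3,4,5], [3,4,7], [3,6,7], [4,5,8], [5,6,8], [6,7,8]

giving chain groups C_0 ≅ Z^9, C_1 ≅ Z^27, C_2 ≅ Z^18.

Boundary ∂_1: C_1 → C_0 maps an edge to its endpoints' difference, ∂[p,q] = q − p. For instance
  ∂[4,8] = [8] − [4].
As a 9×27 matrix over Z this has rank 8, with invariant factors (1,1,1,1,1,1,1,1).

Boundary ∂_2: C_2 → C_1 maps a triangle to the signed sum of its edges. For instance
  ∂[6,7,8] = [7,8] − [6,8] + [6,7],
  ∂[0,5,6] = [5,6] − [0,6] + [0,5].
The 27×18 boundary matrix has rank 17 and Smith normal form diag(1,1,1,1,1,1,1,1,1,1,1,1,1,1,1,1,1).

Now H_k = ker ∂_k / im ∂_{k+1}, so:

  H_0: rank C_0 − rank ∂_1 = 9 − 8 = 1, and the invariant factors of ∂_1 are all 1, so H_0 ≅ Z.
  H_1: rank ker ∂_1 − rank ∂_2 = (27 − 8) − 17 = 2, and the invariant factors of ∂_2 are all 1, so H_1 ≅ Z^2.
  H_2: rank ker ∂_2 − rank ∂_3 = (18 − 17) − 0 = 1, and there is no ∂_3, so H_2 ≅ Z.

As a check, the Euler characteristic is 9 − 27 + 18 = 0, which agrees with 1 − 2 + 1 = 0.

H_0 ≅ Z,  H_1 ≅ Z^2,  H_2 ≅ Z.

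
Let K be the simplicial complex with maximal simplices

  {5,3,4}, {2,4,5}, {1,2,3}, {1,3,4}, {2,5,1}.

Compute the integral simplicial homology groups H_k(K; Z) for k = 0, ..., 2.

Take the total order 1 < 2 < 3 < 4 < 5 on the vertex set. Then K (dimension 2) consists of the simplices:

  0-simplices (5): [1], [2], [3], [4], [5]
  1-simplices (10): [1,2], [1,3], [1,4], [1,5], [2,3], [2,4], [2,5], [3,4], [3,5], [4,5]
  2-simplices (5): [1,2,3], [1,2,5], [1,3,4], [2,4,5], [3,4,5]

giving chain groups C_0 ≅ Z^5, C_1 ≅ Z^10, C_2 ≅ Z^5.

Boundary ∂_1: C_1 → C_0 maps an edge to its endpoints' difference, ∂[p,q] = q − p. For instance
  ∂[2,5] = [5] − [2].
The 5×10 boundary matrix has rank 4 and Smith normal form diag(1,1,1,1).

Boundary ∂_2: C_2 → C_1 acts by ∂[p,q,r] = [q,r] − [p,r] + [p,q]. For instance
  ∂[1,2,5] = [2,5] − [1,5] + [1,2],
  ∂[1,2,3] = [2,3] − [1,3] + [1,2].
The resulting 10×5 matrix has rank 5, and its Smith normal form has invariant factors (1,1,1,1,1).

Reading off H_k = ker ∂_k / im ∂_{k+1}:

  H_0: rank C_0 − rank ∂_1 = 5 − 4 = 1, and the invariant factors of ∂_1 are all 1, so H_0 = Z.
  H_1: rank ker ∂_1 − rank ∂_2 = (10 − 4) − 5 = 1, and the invariant factors of ∂_2 are all 1, so H_1 = Z.
  H_2: rank ker ∂_2 − rank ∂_3 = (5 − 5) − 0 = 0, and there is no ∂_3, so H_2 = 0.

(K is a triangulation of the Möbius band.)

H_0 ≅ Z,  H_1 ≅ Z,  H_2 = 0.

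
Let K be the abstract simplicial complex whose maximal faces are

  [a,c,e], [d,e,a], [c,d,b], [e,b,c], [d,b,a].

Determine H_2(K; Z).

Take the total order a < b < c < d < e on the vertex set. Then K (dimension 2) consists of the simplices:

  0-simplices (5): a, b, c, d, e
  1-simplices (10): ab, ac, ad, ae, bc, bd, be, cd, ce, de
  2-simplices (5): abd, ace, ade, bcd, bce

so the chain groups are C_0 ≅ Z^5, C_1 ≅ Z^10, C_2 ≅ Z^5.

Boundary ∂_1: C_1 → C_0 maps an edge to its endpoints' difference, ∂[p,q] = q − p. For instance
  ∂be = e − b.
The resulting 5×10 matrix has rank 4, and its Smith normal form has invariant factors (1,1,1,1).

The boundary map ∂_2: C_2 → C_1 maps a triangle to the signed sum of its edges. For instance
  ∂bcd = cd − bd + bc,
  ∂abd = bd − ad + ab.
This gives a 10×5 integer matrix of rank 5; reducing to Smith normal form yields diagonal entries (1,1,1,1,1).

Now H_k = ker ∂_k / im ∂_{k+1}, so:

  H_2: rank ker ∂_2 − rank ∂_3 = (5 − 5) − 0 = 0, and there is no ∂_3, so H_2 ≅ 0.

H_2 ≅ 0.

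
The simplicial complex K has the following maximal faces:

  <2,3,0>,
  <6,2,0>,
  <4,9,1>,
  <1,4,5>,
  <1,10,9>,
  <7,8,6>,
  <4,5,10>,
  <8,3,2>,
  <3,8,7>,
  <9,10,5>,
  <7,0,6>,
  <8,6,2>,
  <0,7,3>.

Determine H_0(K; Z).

We work with the vertex ordering 0 < 1 < 2 < 3 < 4 < 5 < 6 < 7 < 8 < 9 < 10. The simplices of K, each written with vertices in increasing order, are:

  0-simplices (11): [0], [1], [2], [3], [4], [5], [6], [7], [8], [9], [10]
  1-simplices (22): [0,2], [0,3], [0,6], [0,7], [1,4], [1,5], [1,9], [1,10], [2,3], [2,6], [2,8], [3,7], [3,8], [4,5], [4,9], [4,10], [5,9], [5,10], [6,7], [6,8], [7,8], [9,10]
  2-simplices (13): [0,2,3], [0,2,6], [0,3,7], [0,6,7], [1,4,5], [1,4,9], [1,9,10], [2,3,8], [2,6,8], [3,7,8], [4,5,10], [5,9,10], [6,7,8]

giving chain groups C_0 ≅ Z^11, C_1 ≅ Z^22, C_2 ≅ Z^13.

The boundary map ∂_1: C_1 → C_0 sends each edge [p,q] (with p < q) to q − p. For instance
  ∂[0,2] = [2] − [0].
This gives a 11×22 integer matrix of rank 9; reducing to Smith normal form yields diagonal entries (1,1,1,1,1,1,1,1,1).

Boundary ∂_2: C_2 → C_1 sends each 2-simplex [p,q,r] to [q,r] − [p,r] + [p,q]. For instance
  ∂[2,6,8] = [6,8] − [2,8] + [2,6],
  ∂[0,3,7] = [3,7] − [0,7] + [0,3].
This gives a 22×13 integer matrix of rank 12; reducing to Smith normal form yields diagonal entries (1,1,1,1,1,1,1,1,1,1,1,1).

From H_k ≅ ker(∂_k) / im(∂_{k+1}) we obtain:

  H_0: rank C_0 − rank ∂_1 = 11 − 9 = 2, and the invariant factors of ∂_1 are all 1, so H_0 ≅ Z^2.

(K is a triangulation of the disjoint union of the 2-sphere S^2 and the Möbius band.)

H_0 ≅ Z^2.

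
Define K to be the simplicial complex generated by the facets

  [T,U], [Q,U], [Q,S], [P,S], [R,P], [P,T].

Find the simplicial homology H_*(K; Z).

Take the total order P < Q < R < S < T < U on the vertex set. Then K (dimension 1) consists of the simplices:

  0-simplices (6): P, Q, R, S, T, U
  1-simplices (6): PR, PS, PT, QS, QU, TU

giving chain groups C_0 ≅ Z^6, C_1 ≅ Z^6.

Boundary ∂_1: C_1 → C_0 is given by ∂[p,q] = [q] − [p]. For instance
  ∂TU = U − T.
As a 6×6 matrix over Z this has rank 5, with invariant factors (1,1,1,1,1).

Computing H_k = (kernel of ∂_k) / (image of ∂_{k+1}):

  H_0: rank C_0 − rank ∂_1 = 6 − 5 = 1, and the invariant factors of ∂_1 are all 1, so H_0 ≅ Z.
  H_1: rank ker ∂_1 − rank ∂_2 = (6 − 5) − 0 = 1, and there is no ∂_2, so H_1 ≅ Z.

As a check, the Euler characteristic is 6 − 6 = 0, which agrees with 1 − 1 = 0.

H_0 = Z,  H_1 = Z.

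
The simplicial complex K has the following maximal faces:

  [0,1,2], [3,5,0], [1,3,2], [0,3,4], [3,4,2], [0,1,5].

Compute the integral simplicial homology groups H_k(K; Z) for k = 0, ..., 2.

Take the total order 0 < 1 < 2 < 3 < 4 < 5 on the vertex set. Then K (dimension 2) consists of the simplices:

  0-simplices (6): [0], [1], [2], [3], [4], [5]
  1-simplices (12): [0,1], [0,2], [0,3], [0,4], [0,5], [1,2], [1,3], [1,5], [2,3], [2,4], [3,4], [3,5]
  2-simplices (6): [0,1,2], [0,1,5], [0,3,4], [0,3,5], [1,2,3], [2,3,4]

giving chain groups C_0 ≅ Z^6, C_1 ≅ Z^12, C_2 ≅ Z^6.

The boundary map ∂_1: C_1 → C_0 sends each edge [p,q] (with p < q) to q − p.
The resulting 6×12 matrix has rank 5, and its Smith normal form has invariant factors (1,1,1,1,1).

The boundary map ∂_2: C_2 → C_1 maps a triangle to the signed sum of its edges. For instance
  ∂[0,3,4] = [3,4] − [0,4] + [0,3],
  ∂[0,1,5] = [1,5] − [0,5] + [0,1].
The resulting 12×6 matrix has rank 6, and its Smith normal form has invariant factors (1,1,1,1,1,1).

Now H_k = ker ∂_k / im ∂_{k+1}, so:

  H_0: rank C_0 − rank ∂_1 = 6 − 5 = 1, and the invariant factors of ∂_1 are all 1, so H_0 = Z.
  H_1: rank ker ∂_1 − rank ∂_2 = (12 − 5) − 6 = 1, and the invariant factors of ∂_2 are all 1, so H_1 = Z.
  H_2: rank ker ∂_2 − rank ∂_3 = (6 − 6) − 0 = 0, and there is no ∂_3, so H_2 = 0.

H_0 = Z,  H_1 = Z,  H_2 = 0.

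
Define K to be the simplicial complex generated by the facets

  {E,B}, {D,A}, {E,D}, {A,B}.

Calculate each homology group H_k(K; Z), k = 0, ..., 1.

H_0 ≅ Z,  H_1 ≅ Z.

We work with the vertex ordering A < B < D < E. The simplices of K, each written with vertices in increasing order, are:

  0-simplices (4): A, B, D, E
  1-simplices (4): AB, AD, BE, DE

Hence C_0 ≅ Z^4, C_1 ≅ Z^4.

Boundary ∂_1: C_1 → C_0 is given by ∂[p,q] = [q] − [p]. For instance
  ∂DE = E − D.
This gives a 4×4 integer matrix of rank 3; reducing to Smith normal form yields diagonal entries (1,1,1).

From H_k ≅ ker(∂_k) / im(∂_{k+1}) we obtain:

  H_0: rank C_0 − rank ∂_1 = 4 − 3 = 1, and the invariant factors of ∂_1 are all 1, so H_0 ≅ Z.
  H_1: rank ker ∂_1 − rank ∂_2 = (4 − 3) − 0 = 1, and there is no ∂_2, so H_1 ≅ Z.

(K is a triangulation of the circle S^1.)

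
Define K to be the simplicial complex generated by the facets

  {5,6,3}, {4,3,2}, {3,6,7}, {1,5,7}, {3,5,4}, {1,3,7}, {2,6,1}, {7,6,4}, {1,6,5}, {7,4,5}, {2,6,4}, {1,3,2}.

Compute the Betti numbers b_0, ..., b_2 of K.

b_0 = 1, b_1 = 0, b_2 = 0.

K has 7 vertices, 18 edges, 12 triangles.
rank ∂_0 = 0, rank ∂_1 = 6 ⇒ b_0 = 7 − 0 − 6 = 1; all invariant factors of ∂_1 are 1 so no torsion. So H_0 = Z.
rank ∂_1 = 6, rank ∂_2 = 12 ⇒ b_1 = 18 − 6 − 12 = 0; ∂_2 has invariant factor(s) [2] giving torsion. So H_1 = Z/2.
rank ∂_2 = 12, rank ∂_3 = 0 ⇒ b_2 = 12 − 12 − 0 = 0. So H_2 = 0.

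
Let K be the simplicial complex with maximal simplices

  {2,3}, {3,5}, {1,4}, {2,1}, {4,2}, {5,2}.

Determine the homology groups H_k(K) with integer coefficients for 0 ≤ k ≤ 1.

H_0 = Z,  H_1 = Z^2.

Order the vertices as 1 < 2 < 3 < 4 < 5. Listing each simplex with vertices in this order, K has dimension 1 with simplices:

  0-simplices (5): [1], [2], [3], [4], [5]
  1-simplices (6): [1,2], [1,4], [2,3], [2,4], [2,5], [3,5]

giving chain groups C_0 ≅ Z^5, C_1 ≅ Z^6.

∂_1: C_1 → C_0 maps an edge to its endpoints' difference, ∂[p,q] = q − p. For instance
  ∂[1,4] = [4] − [1].
The resulting 5×6 matrix has rank 4, and its Smith normal form has invariant factors (1,1,1,1).

Reading off H_k = ker ∂_k / im ∂_{k+1}:

  H_0: rank C_0 − rank ∂_1 = 5 − 4 = 1, and the invariant factors of ∂_1 are all 1, so H_0 ≅ Z.
  H_1: rank ker ∂_1 − rank ∂_2 = (6 − 4) − 0 = 2, and there is no ∂_2, so H_1 ≅ Z^2.

As a check, the Euler characteristic is 5 − 6 = -1, which agrees with 1 − 2 = -1.
(K is a triangulation of a wedge of 2 circles.)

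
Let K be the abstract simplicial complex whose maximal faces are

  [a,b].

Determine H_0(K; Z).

K has 2 vertices, 1 edge.
rank ∂_0 = 0, rank ∂_1 = 1 ⇒ b_0 = 2 − 0 − 1 = 1; all invariant factors of ∂_1 are 1 so no torsion. So H_0 = Z.

H_0 = Z.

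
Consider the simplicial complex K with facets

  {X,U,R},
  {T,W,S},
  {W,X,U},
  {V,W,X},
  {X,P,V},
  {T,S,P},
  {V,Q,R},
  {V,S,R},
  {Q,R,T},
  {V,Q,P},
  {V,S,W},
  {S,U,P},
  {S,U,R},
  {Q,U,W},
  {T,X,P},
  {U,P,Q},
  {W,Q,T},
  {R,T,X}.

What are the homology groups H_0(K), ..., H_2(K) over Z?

H_0 = Z,  H_1 = Z^2,  H_2 = Z.

Take the total order P < Q < R < S < T < U < V < W < X on the vertex set. Then K (dimension 2) consists of the simplices:

  0-simplices (9): P, Q, R, S, T, U, V, W, X
  1-simplices (27): PQ, PS, PT, PU, PV, PX, QR, QT, QU, QV, QW, RS, RT, RU, RV, RX, ST, SU, SV, SW, TW, TX, UW, UX, VW, VX, WX
  2-simplices (18): PQU, PQV, PST, PSU, PTX, PVX, QRT, QRV, QTW, QUW, RSU, RSV, RTX, RUX, STW, SVW, UWX, VWX

so the chain groups are C_0 ≅ Z^9, C_1 ≅ Z^27, C_2 ≅ Z^18.

Boundary ∂_1: C_1 → C_0 is given by ∂[p,q] = [q] − [p]. For instance
  ∂VX = X − V.
As a 9×27 matrix over Z this has rank 8, with invariant factors (1,1,1,1,1,1,1,1).

The boundary map ∂_2: C_2 → C_1 acts by ∂[p,q,r] = [q,r] − [p,r] + [p,q]. For instance
  ∂PVX = VX − PX + PV,
  ∂RSU = SU − RU + RS.
The resulting 27×18 matrix has rank 17, and its Smith normal form has invariant factors (1,1,1,1,1,1,1,1,1,1,1,1,1,1,1,1,1).

Computing H_k = (kernel of ∂_k) / (image of ∂_{k+1}):

  H_0: rank C_0 − rank ∂_1 = 9 − 8 = 1, and the invariant factors of ∂_1 are all 1, so H_0 ≅ Z.
  H_1: rank ker ∂_1 − rank ∂_2 = (27 − 8) − 17 = 2, and the invariant factors of ∂_2 are all 1, so H_1 ≅ Z^2.
  H_2: rank ker ∂_2 − rank ∂_3 = (18 − 17) − 0 = 1, and there is no ∂_3, so H_2 ≅ Z.

As a check, the Euler characteristic is 9 − 27 + 18 = 0, which agrees with 1 − 2 + 1 = 0.
(K is a triangulation of the torus T^2.)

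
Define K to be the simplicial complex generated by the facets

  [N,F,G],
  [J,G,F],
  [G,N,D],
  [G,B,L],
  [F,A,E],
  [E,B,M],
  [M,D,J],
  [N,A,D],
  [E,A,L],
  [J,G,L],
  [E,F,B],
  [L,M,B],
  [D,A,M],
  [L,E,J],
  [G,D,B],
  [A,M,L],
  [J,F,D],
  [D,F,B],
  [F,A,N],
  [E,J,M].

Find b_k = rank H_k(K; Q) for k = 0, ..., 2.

K has 10 vertices, 30 edges, 20 triangles.
rank ∂_0 = 0, rank ∂_1 = 9 ⇒ b_0 = 10 − 0 − 9 = 1; all invariant factors of ∂_1 are 1 so no torsion. So H_0 = Z.
rank ∂_1 = 9, rank ∂_2 = 20 ⇒ b_1 = 30 − 9 − 20 = 1; ∂_2 has invariant factor(s) [2] giving torsion. So H_1 = Z ⊕ Z/2.
rank ∂_2 = 20, rank ∂_3 = 0 ⇒ b_2 = 20 − 20 − 0 = 0. So H_2 = 0.

b_0 = 1, b_1 = 1, b_2 = 0.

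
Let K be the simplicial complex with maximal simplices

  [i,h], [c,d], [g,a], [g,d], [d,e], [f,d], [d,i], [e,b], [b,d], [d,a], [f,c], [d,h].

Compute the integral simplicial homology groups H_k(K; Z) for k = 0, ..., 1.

Order the vertices as a < b < c < d < e < f < g < h < i. Listing each simplex with vertices in this order, K has dimension 1 with simplices:

  0-simplices (9): a, b, c, d, e, f, g, h, i
  1-simplices (12): ad, ag, bd, be, cd, cf, de, df, dg, dh, di, hi

Hence C_0 ≅ Z^9, C_1 ≅ Z^12.

Boundary ∂_1: C_1 → C_0 maps an edge to its endpoints' difference, ∂[p,q] = q − p.
This gives a 9×12 integer matrix of rank 8; reducing to Smith normal form yields diagonal entries (1,1,1,1,1,1,1,1).

Now H_k = ker ∂_k / im ∂_{k+1}, so:

  H_0: rank C_0 − rank ∂_1 = 9 − 8 = 1, and the invariant factors of ∂_1 are all 1, so H_0 = Z.
  H_1: rank ker ∂_1 − rank ∂_2 = (12 − 8) − 0 = 4, and there is no ∂_2, so H_1 = Z^4.

H_0 = Z,  H_1 = Z^4.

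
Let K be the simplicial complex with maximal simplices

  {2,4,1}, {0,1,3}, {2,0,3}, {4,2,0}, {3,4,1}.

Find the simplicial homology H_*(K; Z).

We work with the vertex ordering 0 < 1 < 2 < 3 < 4. The simplices of K, each written with vertices in increasing order, are:

  0-simplices (5): [0], [1], [2], [3], [4]
  1-simplices (10): [0,1], [0,2], [0,3], [0,4], [1,2], [1,3], [1,4], [2,3], [2,4], [3,4]
  2-simplices (5): [0,1,3], [0,2,3], [0,2,4], [1,2,4], [1,3,4]

Hence C_0 ≅ Z^5, C_1 ≅ Z^10, C_2 ≅ Z^5.

The boundary map ∂_1: C_1 → C_0 maps an edge to its endpoints' difference, ∂[p,q] = q − p. For instance
  ∂[0,4] = [4] − [0].
The resulting 5×10 matrix has rank 4, and its Smith normal form has invariant factors (1,1,1,1).

∂_2: C_2 → C_1 maps a triangle to the signed sum of its edges. For instance
  ∂[0,2,3] = [2,3] − [0,3] + [0,2],
  ∂[0,2,4] = [2,4] − [0,4] + [0,2].
This gives a 10×5 integer matrix of rank 5; reducing to Smith normal form yields diagonal entries (1,1,1,1,1).

Computing H_k = (kernel of ∂_k) / (image of ∂_{k+1}):

  H_0: rank C_0 − rank ∂_1 = 5 − 4 = 1, and the invariant factors of ∂_1 are all 1, so H_0 ≅ Z.
  H_1: rank ker ∂_1 − rank ∂_2 = (10 − 4) − 5 = 1, and the invariant factors of ∂_2 are all 1, so H_1 ≅ Z.
  H_2: rank ker ∂_2 − rank ∂_3 = (5 − 5) − 0 = 0, and there is no ∂_3, so H_2 ≅ 0.

H_0 ≅ Z,  H_1 ≅ Z,  H_2 = 0.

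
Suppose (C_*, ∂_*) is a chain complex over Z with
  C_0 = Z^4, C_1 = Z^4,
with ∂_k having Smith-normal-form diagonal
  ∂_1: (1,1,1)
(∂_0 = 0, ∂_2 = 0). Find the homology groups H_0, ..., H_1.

H_0 = Z,  H_1 = Z.

H_0: b_0 = 4 − 0 − 3 = 1; torsion from ∂_1 factors > 1: none. So H_0 = Z.
H_1: b_1 = 4 − 3 − 0 = 1; torsion from ∂_2 factors > 1: none. So H_1 = Z.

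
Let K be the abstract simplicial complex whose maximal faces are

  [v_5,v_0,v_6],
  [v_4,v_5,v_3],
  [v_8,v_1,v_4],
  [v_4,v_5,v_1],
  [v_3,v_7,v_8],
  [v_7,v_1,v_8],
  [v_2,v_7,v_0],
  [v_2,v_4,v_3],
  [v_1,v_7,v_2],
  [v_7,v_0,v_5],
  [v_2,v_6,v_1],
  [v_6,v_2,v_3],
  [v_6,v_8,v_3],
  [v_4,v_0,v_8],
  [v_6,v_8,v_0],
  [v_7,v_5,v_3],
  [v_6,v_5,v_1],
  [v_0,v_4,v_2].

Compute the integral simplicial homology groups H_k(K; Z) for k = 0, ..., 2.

H_0 ≅ Z,  H_1 ≅ Z^2,  H_2 ≅ Z.

Take the total order v_0 < v_1 < v_2 < v_3 < v_4 < v_5 < v_6 < v_7 < v_8 on the vertex set. Then K (dimension 2) consists of the simplices:

  0-simplices (9): [v_0], [v_1], [v_2], [v_3], [v_4], [v_5], [v_6], [v_7], [v_8]
  1-simplices (27): (27 of them)
  2-simplices (18): (18 of them)

so the chain groups are C_0 ≅ Z^9, C_1 ≅ Z^27, C_2 ≅ Z^18.

The boundary map ∂_1: C_1 → C_0 is given by ∂[p,q] = [q] − [p]. For instance
  ∂[v_3,v_7] = [v_7] − [v_3].
This gives a 9×27 integer matrix of rank 8; reducing to Smith normal form yields diagonal entries (1,1,1,1,1,1,1,1).

∂_2: C_2 → C_1 acts by ∂[p,q,r] = [q,r] − [p,r] + [p,q]. For instance
  ∂[v_1,v_2,v_6] = [v_2,v_6] − [v_1,v_6] + [v_1,v_2],
  ∂[v_2,v_3,v_6] = [v_3,v_6] − [v_2,v_6] + [v_2,v_3].
As a 27×18 matrix over Z this has rank 17, with invariant factors (1,1,1,1,1,1,1,1,1,1,1,1,1,1,1,1,1).

Now H_k = ker ∂_k / im ∂_{k+1}, so:

  H_0: rank C_0 − rank ∂_1 = 9 − 8 = 1, and the invariant factors of ∂_1 are all 1, so H_0 = Z.
  H_1: rank ker ∂_1 − rank ∂_2 = (27 − 8) − 17 = 2, and the invariant factors of ∂_2 are all 1, so H_1 = Z^2.
  H_2: rank ker ∂_2 − rank ∂_3 = (18 − 17) − 0 = 1, and there is no ∂_3, so H_2 = Z.

As a check, the Euler characteristic is 9 − 27 + 18 = 0, which agrees with 1 − 2 + 1 = 0.
(K is a triangulation of the torus T^2.)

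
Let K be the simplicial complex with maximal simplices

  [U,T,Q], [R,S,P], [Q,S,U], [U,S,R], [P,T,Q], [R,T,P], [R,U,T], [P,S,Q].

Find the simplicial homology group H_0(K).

H_0 = Z.

K has 6 vertices, 12 edges, 8 triangles.
rank ∂_0 = 0, rank ∂_1 = 5 ⇒ b_0 = 6 − 0 − 5 = 1; all invariant factors of ∂_1 are 1 so no torsion. So H_0 = Z.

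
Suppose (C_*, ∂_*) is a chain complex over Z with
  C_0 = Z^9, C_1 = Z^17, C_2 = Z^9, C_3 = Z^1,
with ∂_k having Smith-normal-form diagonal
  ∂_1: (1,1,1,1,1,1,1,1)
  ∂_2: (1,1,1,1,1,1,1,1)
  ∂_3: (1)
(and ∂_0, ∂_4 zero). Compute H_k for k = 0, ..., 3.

H_0 = Z,  H_1 = Z,  H_2 = 0,  H_3 = 0.

H_0: b_0 = 9 − 0 − 8 = 1; torsion from ∂_1 factors > 1: none. So H_0 = Z.
H_1: b_1 = 17 − 8 − 8 = 1; torsion from ∂_2 factors > 1: none. So H_1 = Z.
H_2: b_2 = 9 − 8 − 1 = 0; torsion from ∂_3 factors > 1: none. So H_2 = 0.
H_3: b_3 = 1 − 1 − 0 = 0; torsion from ∂_4 factors > 1: none. So H_3 = 0.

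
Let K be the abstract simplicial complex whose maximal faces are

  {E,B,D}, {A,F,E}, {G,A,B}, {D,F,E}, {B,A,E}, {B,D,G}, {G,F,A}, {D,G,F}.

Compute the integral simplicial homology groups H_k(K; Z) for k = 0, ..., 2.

Fix the vertex order A < B < D < E < F < G and write every simplex with vertices in increasing order. Then dim K = 2 and the simplices of K are:

  0-simplices (6): A, B, D, E, F, G
  1-simplices (12): AB, AE, AF, AG, BD, BE, BG, DE, DF, DG, EF, FG
  2-simplices (8): ABE, ABG, AEF, AFG, BDE, BDG, DEF, DFG

Hence C_0 ≅ Z^6, C_1 ≅ Z^12, C_2 ≅ Z^8.

Boundary ∂_1: C_1 → C_0 sends each edge [p,q] (with p < q) to q − p.
The 6×12 boundary matrix has rank 5 and Smith normal form diag(1,1,1,1,1).

Boundary ∂_2: C_2 → C_1 maps a triangle to the signed sum of its edges. For instance
  ∂DEF = EF − DF + DE,
  ∂BDE = DE − BE + BD.
As a 12×8 matrix over Z this has rank 7, with invariant factors (1,1,1,1,1,1,1).

Computing H_k = (kernel of ∂_k) / (image of ∂_{k+1}):

  H_0: rank C_0 − rank ∂_1 = 6 − 5 = 1, and the invariant factors of ∂_1 are all 1, so H_0 = Z.
  H_1: rank ker ∂_1 − rank ∂_2 = (12 − 5) − 7 = 0, and the invariant factors of ∂_2 are all 1, so H_1 = 0.
  H_2: rank ker ∂_2 − rank ∂_3 = (8 − 7) − 0 = 1, and there is no ∂_3, so H_2 = Z.

(K is a triangulation of the 2-sphere S^2.)

H_0 = Z,  H_1 = 0,  H_2 = Z.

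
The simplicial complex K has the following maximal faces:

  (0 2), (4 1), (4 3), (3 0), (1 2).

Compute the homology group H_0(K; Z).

Order the vertices as 0 < 1 < 2 < 3 < 4. Listing each simplex with vertices in this order, K has dimension 1 with simplices:

  0-simplices (5): [0], [1], [2], [3], [4]
  1-simplices (5): [0,2], [0,3], [1,2], [1,4], [3,4]

so the chain groups are C_0 ≅ Z^5, C_1 ≅ Z^5.

∂_1: C_1 → C_0 sends each edge [p,q] (with p < q) to q − p.
The resulting 5×5 matrix has rank 4, and its Smith normal form has invariant factors (1,1,1,1).

Reading off H_k = ker ∂_k / im ∂_{k+1}:

  H_0: rank C_0 − rank ∂_1 = 5 − 4 = 1, and the invariant factors of ∂_1 are all 1, so H_0 = Z.

H_0 = Z.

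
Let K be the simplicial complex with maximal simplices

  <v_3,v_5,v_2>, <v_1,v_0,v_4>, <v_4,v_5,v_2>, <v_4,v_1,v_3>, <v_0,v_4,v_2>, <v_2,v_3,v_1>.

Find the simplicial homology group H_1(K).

We work with the vertex ordering v_0 < v_1 < v_2 < v_3 < v_4 < v_5. The simplices of K, each written with vertices in increasing order, are:

  0-simplices (6): [v_0], [v_1], [v_2], [v_3], [v_4], [v_5]
  1-simplices (12): [v_0,v_1], [v_0,v_2], [v_0,v_4], [v_1,v_2], [v_1,v_3], [v_1,v_4], [v_2,v_3], [v_2,v_4], [v_2,v_5], [v_3,v_4], [v_3,v_5], [v_4,v_5]
  2-simplices (6): [v_0,v_1,v_4], [v_0,v_2,v_4], [v_1,v_2,v_3], [v_1,v_3,v_4], [v_2,v_3,v_5], [v_2,v_4,v_5]

so the chain groups are C_0 ≅ Z^6, C_1 ≅ Z^12, C_2 ≅ Z^6.

Boundary ∂_1: C_1 → C_0 sends each edge [p,q] (with p < q) to q − p. For instance
  ∂[v_2,v_5] = [v_5] − [v_2].
This gives a 6×12 integer matrix of rank 5; reducing to Smith normal form yields diagonal entries (1,1,1,1,1).

Boundary ∂_2: C_2 → C_1 sends each 2-simplex [p,q,r] to [q,r] − [p,r] + [p,q]. For instance
  ∂[v_1,v_3,v_4] = [v_3,v_4] − [v_1,v_4] + [v_1,v_3],
  ∂[v_0,v_2,v_4] = [v_2,v_4] − [v_0,v_4] + [v_0,v_2].
This gives a 12×6 integer matrix of rank 6; reducing to Smith normal form yields diagonal entries (1,1,1,1,1,1).

From H_k ≅ ker(∂_k) / im(∂_{k+1}) we obtain:

  H_1: rank ker ∂_1 − rank ∂_2 = (12 − 5) − 6 = 1, and the invariant factors of ∂_2 are all 1, so H_1 = Z.

(K is a triangulation of the cylinder S^1 x I.)

H_1 = Z.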